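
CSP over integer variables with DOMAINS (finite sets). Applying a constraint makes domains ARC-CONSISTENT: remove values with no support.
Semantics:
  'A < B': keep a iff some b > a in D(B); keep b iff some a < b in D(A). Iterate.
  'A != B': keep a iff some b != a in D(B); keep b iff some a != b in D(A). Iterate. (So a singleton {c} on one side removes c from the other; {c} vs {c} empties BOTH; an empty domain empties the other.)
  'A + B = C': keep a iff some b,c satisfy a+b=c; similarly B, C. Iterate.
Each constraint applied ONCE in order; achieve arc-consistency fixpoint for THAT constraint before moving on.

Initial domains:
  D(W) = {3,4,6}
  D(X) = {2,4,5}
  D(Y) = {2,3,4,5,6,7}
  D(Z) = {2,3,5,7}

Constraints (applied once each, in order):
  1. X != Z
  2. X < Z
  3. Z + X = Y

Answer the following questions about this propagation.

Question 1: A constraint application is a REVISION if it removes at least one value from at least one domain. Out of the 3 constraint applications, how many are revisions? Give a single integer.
Answer: 2

Derivation:
Constraint 1 (X != Z) on D(X)={2,4,5} D(Z)={2,3,5,7}: no change => not a revision
Constraint 2 (X < Z) on D(X)={2,4,5} D(Z)={2,3,5,7}: Z {2,3,5,7}->{3,5,7} => REVISION
Constraint 3 (Z + X = Y) on D(Z)={3,5,7} D(X)={2,4,5} D(Y)={2,3,4,5,6,7}: Z {3,5,7}->{3,5}; X {2,4,5}->{2,4}; Y {2,3,4,5,6,7}->{5,7} => REVISION
Total revisions = 2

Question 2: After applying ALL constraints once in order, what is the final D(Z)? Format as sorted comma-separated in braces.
Constraint 1 (X != Z) on D(X)={2,4,5} D(Z)={2,3,5,7}: no change
Constraint 2 (X < Z) on D(X)={2,4,5} D(Z)={2,3,5,7}: Z {2,3,5,7}->{3,5,7}
Constraint 3 (Z + X = Y) on D(Z)={3,5,7} D(X)={2,4,5} D(Y)={2,3,4,5,6,7}: Z {3,5,7}->{3,5}; X {2,4,5}->{2,4}; Y {2,3,4,5,6,7}->{5,7}
So after all 3 constraints: D(Z) = {3,5}

Answer: {3,5}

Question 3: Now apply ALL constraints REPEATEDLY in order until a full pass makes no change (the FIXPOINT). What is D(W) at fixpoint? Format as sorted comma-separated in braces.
pass 0 (initial): D(W)={3,4,6}
pass 1: X {2,4,5}->{2,4}; Y {2,3,4,5,6,7}->{5,7}; Z {2,3,5,7}->{3,5}
pass 2: no change
Fixpoint after 2 passes: D(W) = {3,4,6}

Answer: {3,4,6}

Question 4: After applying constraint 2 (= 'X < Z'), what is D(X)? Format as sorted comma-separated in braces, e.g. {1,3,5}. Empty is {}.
Constraint 1 (X != Z) on D(X)={2,4,5} D(Z)={2,3,5,7}: no change
Constraint 2 (X < Z) on D(X)={2,4,5} D(Z)={2,3,5,7}: Z {2,3,5,7}->{3,5,7}
So after constraint 2: D(X) = {2,4,5}

Answer: {2,4,5}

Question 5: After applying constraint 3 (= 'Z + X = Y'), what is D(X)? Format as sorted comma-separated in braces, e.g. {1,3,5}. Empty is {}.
Answer: {2,4}

Derivation:
Constraint 1 (X != Z) on D(X)={2,4,5} D(Z)={2,3,5,7}: no change
Constraint 2 (X < Z) on D(X)={2,4,5} D(Z)={2,3,5,7}: Z {2,3,5,7}->{3,5,7}
Constraint 3 (Z + X = Y) on D(Z)={3,5,7} D(X)={2,4,5} D(Y)={2,3,4,5,6,7}: Z {3,5,7}->{3,5}; X {2,4,5}->{2,4}; Y {2,3,4,5,6,7}->{5,7}
So after constraint 3: D(X) = {2,4}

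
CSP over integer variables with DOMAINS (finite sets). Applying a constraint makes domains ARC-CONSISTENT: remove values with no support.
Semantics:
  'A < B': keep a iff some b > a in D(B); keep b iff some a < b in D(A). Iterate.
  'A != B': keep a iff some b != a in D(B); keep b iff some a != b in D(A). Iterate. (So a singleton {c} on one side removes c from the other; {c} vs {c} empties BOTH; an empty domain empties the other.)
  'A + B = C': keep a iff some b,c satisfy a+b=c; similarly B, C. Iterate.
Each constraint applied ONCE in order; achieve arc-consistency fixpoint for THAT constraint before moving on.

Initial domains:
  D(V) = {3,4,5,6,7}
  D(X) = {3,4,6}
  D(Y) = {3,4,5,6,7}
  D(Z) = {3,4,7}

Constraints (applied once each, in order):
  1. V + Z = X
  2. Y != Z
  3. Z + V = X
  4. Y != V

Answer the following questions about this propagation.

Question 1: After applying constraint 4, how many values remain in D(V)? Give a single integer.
Constraint 1 (V + Z = X) on D(V)={3,4,5,6,7} D(Z)={3,4,7} D(X)={3,4,6}: V {3,4,5,6,7}->{3}; Z {3,4,7}->{3}; X {3,4,6}->{6}
Constraint 2 (Y != Z) on D(Y)={3,4,5,6,7} D(Z)={3}: Y {3,4,5,6,7}->{4,5,6,7}
Constraint 3 (Z + V = X) on D(Z)={3} D(V)={3} D(X)={6}: no change
Constraint 4 (Y != V) on D(Y)={4,5,6,7} D(V)={3}: no change
So after constraint 4: D(V)={3}, size = 1

Answer: 1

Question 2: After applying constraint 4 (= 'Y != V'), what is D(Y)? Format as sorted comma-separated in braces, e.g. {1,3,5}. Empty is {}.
Constraint 1 (V + Z = X) on D(V)={3,4,5,6,7} D(Z)={3,4,7} D(X)={3,4,6}: V {3,4,5,6,7}->{3}; Z {3,4,7}->{3}; X {3,4,6}->{6}
Constraint 2 (Y != Z) on D(Y)={3,4,5,6,7} D(Z)={3}: Y {3,4,5,6,7}->{4,5,6,7}
Constraint 3 (Z + V = X) on D(Z)={3} D(V)={3} D(X)={6}: no change
Constraint 4 (Y != V) on D(Y)={4,5,6,7} D(V)={3}: no change
So after constraint 4: D(Y) = {4,5,6,7}

Answer: {4,5,6,7}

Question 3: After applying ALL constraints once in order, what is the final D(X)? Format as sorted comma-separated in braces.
Constraint 1 (V + Z = X) on D(V)={3,4,5,6,7} D(Z)={3,4,7} D(X)={3,4,6}: V {3,4,5,6,7}->{3}; Z {3,4,7}->{3}; X {3,4,6}->{6}
Constraint 2 (Y != Z) on D(Y)={3,4,5,6,7} D(Z)={3}: Y {3,4,5,6,7}->{4,5,6,7}
Constraint 3 (Z + V = X) on D(Z)={3} D(V)={3} D(X)={6}: no change
Constraint 4 (Y != V) on D(Y)={4,5,6,7} D(V)={3}: no change
So after all 4 constraints: D(X) = {6}

Answer: {6}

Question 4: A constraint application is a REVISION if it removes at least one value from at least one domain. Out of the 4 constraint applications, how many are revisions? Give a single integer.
Constraint 1 (V + Z = X) on D(V)={3,4,5,6,7} D(Z)={3,4,7} D(X)={3,4,6}: V {3,4,5,6,7}->{3}; Z {3,4,7}->{3}; X {3,4,6}->{6} => REVISION
Constraint 2 (Y != Z) on D(Y)={3,4,5,6,7} D(Z)={3}: Y {3,4,5,6,7}->{4,5,6,7} => REVISION
Constraint 3 (Z + V = X) on D(Z)={3} D(V)={3} D(X)={6}: no change => not a revision
Constraint 4 (Y != V) on D(Y)={4,5,6,7} D(V)={3}: no change => not a revision
Total revisions = 2

Answer: 2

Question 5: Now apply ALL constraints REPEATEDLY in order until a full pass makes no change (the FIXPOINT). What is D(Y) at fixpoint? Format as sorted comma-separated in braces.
Answer: {4,5,6,7}

Derivation:
pass 0 (initial): D(Y)={3,4,5,6,7}
pass 1: V {3,4,5,6,7}->{3}; X {3,4,6}->{6}; Y {3,4,5,6,7}->{4,5,6,7}; Z {3,4,7}->{3}
pass 2: no change
Fixpoint after 2 passes: D(Y) = {4,5,6,7}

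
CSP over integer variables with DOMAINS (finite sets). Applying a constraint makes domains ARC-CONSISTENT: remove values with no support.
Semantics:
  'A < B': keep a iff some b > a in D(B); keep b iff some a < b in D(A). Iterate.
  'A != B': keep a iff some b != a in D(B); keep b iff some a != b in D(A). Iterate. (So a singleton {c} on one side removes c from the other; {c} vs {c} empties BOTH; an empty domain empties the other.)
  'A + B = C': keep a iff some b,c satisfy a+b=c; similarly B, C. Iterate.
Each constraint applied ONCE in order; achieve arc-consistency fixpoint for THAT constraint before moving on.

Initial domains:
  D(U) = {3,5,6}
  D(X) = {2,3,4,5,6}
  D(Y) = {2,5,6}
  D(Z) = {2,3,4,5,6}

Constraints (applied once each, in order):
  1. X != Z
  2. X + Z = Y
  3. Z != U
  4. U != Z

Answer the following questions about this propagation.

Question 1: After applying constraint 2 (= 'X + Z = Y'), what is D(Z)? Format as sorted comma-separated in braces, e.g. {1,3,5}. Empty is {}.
Answer: {2,3,4}

Derivation:
Constraint 1 (X != Z) on D(X)={2,3,4,5,6} D(Z)={2,3,4,5,6}: no change
Constraint 2 (X + Z = Y) on D(X)={2,3,4,5,6} D(Z)={2,3,4,5,6} D(Y)={2,5,6}: X {2,3,4,5,6}->{2,3,4}; Z {2,3,4,5,6}->{2,3,4}; Y {2,5,6}->{5,6}
So after constraint 2: D(Z) = {2,3,4}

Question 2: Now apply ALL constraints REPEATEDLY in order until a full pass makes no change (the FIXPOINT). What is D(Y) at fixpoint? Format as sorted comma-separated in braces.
pass 0 (initial): D(Y)={2,5,6}
pass 1: X {2,3,4,5,6}->{2,3,4}; Y {2,5,6}->{5,6}; Z {2,3,4,5,6}->{2,3,4}
pass 2: no change
Fixpoint after 2 passes: D(Y) = {5,6}

Answer: {5,6}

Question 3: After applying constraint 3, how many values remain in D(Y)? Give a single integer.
Constraint 1 (X != Z) on D(X)={2,3,4,5,6} D(Z)={2,3,4,5,6}: no change
Constraint 2 (X + Z = Y) on D(X)={2,3,4,5,6} D(Z)={2,3,4,5,6} D(Y)={2,5,6}: X {2,3,4,5,6}->{2,3,4}; Z {2,3,4,5,6}->{2,3,4}; Y {2,5,6}->{5,6}
Constraint 3 (Z != U) on D(Z)={2,3,4} D(U)={3,5,6}: no change
So after constraint 3: D(Y)={5,6}, size = 2

Answer: 2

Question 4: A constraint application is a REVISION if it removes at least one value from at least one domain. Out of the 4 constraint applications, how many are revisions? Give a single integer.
Constraint 1 (X != Z) on D(X)={2,3,4,5,6} D(Z)={2,3,4,5,6}: no change => not a revision
Constraint 2 (X + Z = Y) on D(X)={2,3,4,5,6} D(Z)={2,3,4,5,6} D(Y)={2,5,6}: X {2,3,4,5,6}->{2,3,4}; Z {2,3,4,5,6}->{2,3,4}; Y {2,5,6}->{5,6} => REVISION
Constraint 3 (Z != U) on D(Z)={2,3,4} D(U)={3,5,6}: no change => not a revision
Constraint 4 (U != Z) on D(U)={3,5,6} D(Z)={2,3,4}: no change => not a revision
Total revisions = 1

Answer: 1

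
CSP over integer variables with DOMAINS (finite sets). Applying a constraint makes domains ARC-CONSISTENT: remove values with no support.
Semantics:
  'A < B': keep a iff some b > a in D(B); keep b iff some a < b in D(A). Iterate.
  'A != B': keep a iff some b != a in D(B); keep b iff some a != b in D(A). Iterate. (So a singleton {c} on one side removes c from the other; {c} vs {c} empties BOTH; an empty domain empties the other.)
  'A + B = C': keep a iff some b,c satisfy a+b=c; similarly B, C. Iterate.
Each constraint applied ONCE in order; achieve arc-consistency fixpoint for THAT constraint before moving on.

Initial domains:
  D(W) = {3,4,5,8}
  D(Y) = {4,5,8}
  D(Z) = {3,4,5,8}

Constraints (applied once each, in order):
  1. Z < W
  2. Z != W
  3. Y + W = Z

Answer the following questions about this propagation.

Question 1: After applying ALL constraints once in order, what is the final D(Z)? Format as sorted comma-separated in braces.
Answer: {}

Derivation:
Constraint 1 (Z < W) on D(Z)={3,4,5,8} D(W)={3,4,5,8}: Z {3,4,5,8}->{3,4,5}; W {3,4,5,8}->{4,5,8}
Constraint 2 (Z != W) on D(Z)={3,4,5} D(W)={4,5,8}: no change
Constraint 3 (Y + W = Z) on D(Y)={4,5,8} D(W)={4,5,8} D(Z)={3,4,5}: Y {4,5,8}->{}; W {4,5,8}->{}; Z {3,4,5}->{}
So after all 3 constraints: D(Z) = {}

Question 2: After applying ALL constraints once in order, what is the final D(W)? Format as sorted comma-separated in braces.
Constraint 1 (Z < W) on D(Z)={3,4,5,8} D(W)={3,4,5,8}: Z {3,4,5,8}->{3,4,5}; W {3,4,5,8}->{4,5,8}
Constraint 2 (Z != W) on D(Z)={3,4,5} D(W)={4,5,8}: no change
Constraint 3 (Y + W = Z) on D(Y)={4,5,8} D(W)={4,5,8} D(Z)={3,4,5}: Y {4,5,8}->{}; W {4,5,8}->{}; Z {3,4,5}->{}
So after all 3 constraints: D(W) = {}

Answer: {}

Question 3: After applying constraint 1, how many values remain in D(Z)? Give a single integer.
Constraint 1 (Z < W) on D(Z)={3,4,5,8} D(W)={3,4,5,8}: Z {3,4,5,8}->{3,4,5}; W {3,4,5,8}->{4,5,8}
So after constraint 1: D(Z)={3,4,5}, size = 3

Answer: 3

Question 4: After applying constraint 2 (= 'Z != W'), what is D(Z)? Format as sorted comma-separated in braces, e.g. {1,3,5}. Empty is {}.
Answer: {3,4,5}

Derivation:
Constraint 1 (Z < W) on D(Z)={3,4,5,8} D(W)={3,4,5,8}: Z {3,4,5,8}->{3,4,5}; W {3,4,5,8}->{4,5,8}
Constraint 2 (Z != W) on D(Z)={3,4,5} D(W)={4,5,8}: no change
So after constraint 2: D(Z) = {3,4,5}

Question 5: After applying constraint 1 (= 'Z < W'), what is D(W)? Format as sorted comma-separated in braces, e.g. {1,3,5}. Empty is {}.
Constraint 1 (Z < W) on D(Z)={3,4,5,8} D(W)={3,4,5,8}: Z {3,4,5,8}->{3,4,5}; W {3,4,5,8}->{4,5,8}
So after constraint 1: D(W) = {4,5,8}

Answer: {4,5,8}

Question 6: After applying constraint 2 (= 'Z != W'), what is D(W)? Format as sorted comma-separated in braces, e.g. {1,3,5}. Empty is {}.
Constraint 1 (Z < W) on D(Z)={3,4,5,8} D(W)={3,4,5,8}: Z {3,4,5,8}->{3,4,5}; W {3,4,5,8}->{4,5,8}
Constraint 2 (Z != W) on D(Z)={3,4,5} D(W)={4,5,8}: no change
So after constraint 2: D(W) = {4,5,8}

Answer: {4,5,8}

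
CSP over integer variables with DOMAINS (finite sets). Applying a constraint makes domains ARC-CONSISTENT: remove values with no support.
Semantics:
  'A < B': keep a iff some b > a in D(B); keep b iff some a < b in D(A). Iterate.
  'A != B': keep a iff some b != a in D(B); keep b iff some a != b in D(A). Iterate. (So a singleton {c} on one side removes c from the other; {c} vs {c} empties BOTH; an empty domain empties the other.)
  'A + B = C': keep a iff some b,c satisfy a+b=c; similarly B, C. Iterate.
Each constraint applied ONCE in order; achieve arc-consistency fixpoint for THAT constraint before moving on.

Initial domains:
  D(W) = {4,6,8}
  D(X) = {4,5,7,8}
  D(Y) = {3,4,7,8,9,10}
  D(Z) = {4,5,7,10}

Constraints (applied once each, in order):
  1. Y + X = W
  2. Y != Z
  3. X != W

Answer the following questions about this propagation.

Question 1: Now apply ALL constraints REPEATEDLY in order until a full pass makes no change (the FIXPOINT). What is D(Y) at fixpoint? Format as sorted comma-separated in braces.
pass 0 (initial): D(Y)={3,4,7,8,9,10}
pass 1: W {4,6,8}->{8}; X {4,5,7,8}->{4,5}; Y {3,4,7,8,9,10}->{3,4}
pass 2: no change
Fixpoint after 2 passes: D(Y) = {3,4}

Answer: {3,4}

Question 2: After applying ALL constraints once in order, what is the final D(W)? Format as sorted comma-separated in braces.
Answer: {8}

Derivation:
Constraint 1 (Y + X = W) on D(Y)={3,4,7,8,9,10} D(X)={4,5,7,8} D(W)={4,6,8}: Y {3,4,7,8,9,10}->{3,4}; X {4,5,7,8}->{4,5}; W {4,6,8}->{8}
Constraint 2 (Y != Z) on D(Y)={3,4} D(Z)={4,5,7,10}: no change
Constraint 3 (X != W) on D(X)={4,5} D(W)={8}: no change
So after all 3 constraints: D(W) = {8}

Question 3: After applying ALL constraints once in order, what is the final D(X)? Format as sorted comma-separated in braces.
Answer: {4,5}

Derivation:
Constraint 1 (Y + X = W) on D(Y)={3,4,7,8,9,10} D(X)={4,5,7,8} D(W)={4,6,8}: Y {3,4,7,8,9,10}->{3,4}; X {4,5,7,8}->{4,5}; W {4,6,8}->{8}
Constraint 2 (Y != Z) on D(Y)={3,4} D(Z)={4,5,7,10}: no change
Constraint 3 (X != W) on D(X)={4,5} D(W)={8}: no change
So after all 3 constraints: D(X) = {4,5}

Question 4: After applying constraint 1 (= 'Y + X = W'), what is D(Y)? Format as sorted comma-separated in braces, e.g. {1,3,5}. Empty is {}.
Constraint 1 (Y + X = W) on D(Y)={3,4,7,8,9,10} D(X)={4,5,7,8} D(W)={4,6,8}: Y {3,4,7,8,9,10}->{3,4}; X {4,5,7,8}->{4,5}; W {4,6,8}->{8}
So after constraint 1: D(Y) = {3,4}

Answer: {3,4}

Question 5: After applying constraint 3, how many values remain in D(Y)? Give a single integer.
Constraint 1 (Y + X = W) on D(Y)={3,4,7,8,9,10} D(X)={4,5,7,8} D(W)={4,6,8}: Y {3,4,7,8,9,10}->{3,4}; X {4,5,7,8}->{4,5}; W {4,6,8}->{8}
Constraint 2 (Y != Z) on D(Y)={3,4} D(Z)={4,5,7,10}: no change
Constraint 3 (X != W) on D(X)={4,5} D(W)={8}: no change
So after constraint 3: D(Y)={3,4}, size = 2

Answer: 2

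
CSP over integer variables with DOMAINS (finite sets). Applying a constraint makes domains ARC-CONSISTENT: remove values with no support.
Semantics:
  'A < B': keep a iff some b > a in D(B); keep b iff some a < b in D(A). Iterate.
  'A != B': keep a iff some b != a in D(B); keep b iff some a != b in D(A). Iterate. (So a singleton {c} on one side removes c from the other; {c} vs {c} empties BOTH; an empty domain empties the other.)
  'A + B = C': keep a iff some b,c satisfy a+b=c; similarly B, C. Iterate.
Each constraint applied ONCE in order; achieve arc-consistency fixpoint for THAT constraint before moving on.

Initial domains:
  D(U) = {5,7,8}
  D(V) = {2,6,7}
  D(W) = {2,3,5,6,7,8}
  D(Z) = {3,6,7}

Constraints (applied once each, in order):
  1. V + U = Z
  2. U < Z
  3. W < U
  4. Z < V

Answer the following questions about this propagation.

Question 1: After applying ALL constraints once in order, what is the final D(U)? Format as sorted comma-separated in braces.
Answer: {5}

Derivation:
Constraint 1 (V + U = Z) on D(V)={2,6,7} D(U)={5,7,8} D(Z)={3,6,7}: V {2,6,7}->{2}; U {5,7,8}->{5}; Z {3,6,7}->{7}
Constraint 2 (U < Z) on D(U)={5} D(Z)={7}: no change
Constraint 3 (W < U) on D(W)={2,3,5,6,7,8} D(U)={5}: W {2,3,5,6,7,8}->{2,3}
Constraint 4 (Z < V) on D(Z)={7} D(V)={2}: Z {7}->{}; V {2}->{}
So after all 4 constraints: D(U) = {5}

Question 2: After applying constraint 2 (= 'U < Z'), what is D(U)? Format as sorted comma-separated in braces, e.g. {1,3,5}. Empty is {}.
Answer: {5}

Derivation:
Constraint 1 (V + U = Z) on D(V)={2,6,7} D(U)={5,7,8} D(Z)={3,6,7}: V {2,6,7}->{2}; U {5,7,8}->{5}; Z {3,6,7}->{7}
Constraint 2 (U < Z) on D(U)={5} D(Z)={7}: no change
So after constraint 2: D(U) = {5}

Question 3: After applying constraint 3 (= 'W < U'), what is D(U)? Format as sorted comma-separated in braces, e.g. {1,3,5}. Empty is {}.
Answer: {5}

Derivation:
Constraint 1 (V + U = Z) on D(V)={2,6,7} D(U)={5,7,8} D(Z)={3,6,7}: V {2,6,7}->{2}; U {5,7,8}->{5}; Z {3,6,7}->{7}
Constraint 2 (U < Z) on D(U)={5} D(Z)={7}: no change
Constraint 3 (W < U) on D(W)={2,3,5,6,7,8} D(U)={5}: W {2,3,5,6,7,8}->{2,3}
So after constraint 3: D(U) = {5}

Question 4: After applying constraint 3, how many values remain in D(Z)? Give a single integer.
Constraint 1 (V + U = Z) on D(V)={2,6,7} D(U)={5,7,8} D(Z)={3,6,7}: V {2,6,7}->{2}; U {5,7,8}->{5}; Z {3,6,7}->{7}
Constraint 2 (U < Z) on D(U)={5} D(Z)={7}: no change
Constraint 3 (W < U) on D(W)={2,3,5,6,7,8} D(U)={5}: W {2,3,5,6,7,8}->{2,3}
So after constraint 3: D(Z)={7}, size = 1

Answer: 1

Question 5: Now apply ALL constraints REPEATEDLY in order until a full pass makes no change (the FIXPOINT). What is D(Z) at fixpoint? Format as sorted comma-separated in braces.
Answer: {}

Derivation:
pass 0 (initial): D(Z)={3,6,7}
pass 1: U {5,7,8}->{5}; V {2,6,7}->{}; W {2,3,5,6,7,8}->{2,3}; Z {3,6,7}->{}
pass 2: U {5}->{}; W {2,3}->{}
pass 3: no change
Fixpoint after 3 passes: D(Z) = {}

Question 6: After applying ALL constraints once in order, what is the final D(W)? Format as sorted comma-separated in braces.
Answer: {2,3}

Derivation:
Constraint 1 (V + U = Z) on D(V)={2,6,7} D(U)={5,7,8} D(Z)={3,6,7}: V {2,6,7}->{2}; U {5,7,8}->{5}; Z {3,6,7}->{7}
Constraint 2 (U < Z) on D(U)={5} D(Z)={7}: no change
Constraint 3 (W < U) on D(W)={2,3,5,6,7,8} D(U)={5}: W {2,3,5,6,7,8}->{2,3}
Constraint 4 (Z < V) on D(Z)={7} D(V)={2}: Z {7}->{}; V {2}->{}
So after all 4 constraints: D(W) = {2,3}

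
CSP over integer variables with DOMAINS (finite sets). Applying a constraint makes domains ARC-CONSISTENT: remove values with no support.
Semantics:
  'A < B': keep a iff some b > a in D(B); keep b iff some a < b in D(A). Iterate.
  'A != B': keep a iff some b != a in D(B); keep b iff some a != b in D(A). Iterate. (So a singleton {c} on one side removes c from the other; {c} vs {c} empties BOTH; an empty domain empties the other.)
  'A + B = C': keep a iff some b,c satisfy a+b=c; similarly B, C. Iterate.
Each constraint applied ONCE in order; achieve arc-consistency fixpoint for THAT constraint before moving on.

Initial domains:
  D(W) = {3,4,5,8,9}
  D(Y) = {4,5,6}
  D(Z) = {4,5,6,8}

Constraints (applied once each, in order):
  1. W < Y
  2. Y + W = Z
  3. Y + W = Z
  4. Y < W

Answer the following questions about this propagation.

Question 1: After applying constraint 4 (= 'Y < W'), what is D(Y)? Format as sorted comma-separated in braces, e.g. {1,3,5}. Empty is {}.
Answer: {}

Derivation:
Constraint 1 (W < Y) on D(W)={3,4,5,8,9} D(Y)={4,5,6}: W {3,4,5,8,9}->{3,4,5}
Constraint 2 (Y + W = Z) on D(Y)={4,5,6} D(W)={3,4,5} D(Z)={4,5,6,8}: Y {4,5,6}->{4,5}; W {3,4,5}->{3,4}; Z {4,5,6,8}->{8}
Constraint 3 (Y + W = Z) on D(Y)={4,5} D(W)={3,4} D(Z)={8}: no change
Constraint 4 (Y < W) on D(Y)={4,5} D(W)={3,4}: Y {4,5}->{}; W {3,4}->{}
So after constraint 4: D(Y) = {}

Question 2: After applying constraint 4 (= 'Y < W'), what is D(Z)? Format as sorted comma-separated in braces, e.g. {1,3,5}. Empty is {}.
Constraint 1 (W < Y) on D(W)={3,4,5,8,9} D(Y)={4,5,6}: W {3,4,5,8,9}->{3,4,5}
Constraint 2 (Y + W = Z) on D(Y)={4,5,6} D(W)={3,4,5} D(Z)={4,5,6,8}: Y {4,5,6}->{4,5}; W {3,4,5}->{3,4}; Z {4,5,6,8}->{8}
Constraint 3 (Y + W = Z) on D(Y)={4,5} D(W)={3,4} D(Z)={8}: no change
Constraint 4 (Y < W) on D(Y)={4,5} D(W)={3,4}: Y {4,5}->{}; W {3,4}->{}
So after constraint 4: D(Z) = {8}

Answer: {8}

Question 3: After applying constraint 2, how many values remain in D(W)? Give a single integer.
Answer: 2

Derivation:
Constraint 1 (W < Y) on D(W)={3,4,5,8,9} D(Y)={4,5,6}: W {3,4,5,8,9}->{3,4,5}
Constraint 2 (Y + W = Z) on D(Y)={4,5,6} D(W)={3,4,5} D(Z)={4,5,6,8}: Y {4,5,6}->{4,5}; W {3,4,5}->{3,4}; Z {4,5,6,8}->{8}
So after constraint 2: D(W)={3,4}, size = 2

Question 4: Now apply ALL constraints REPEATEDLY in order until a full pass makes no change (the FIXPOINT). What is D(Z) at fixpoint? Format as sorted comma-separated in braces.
Answer: {}

Derivation:
pass 0 (initial): D(Z)={4,5,6,8}
pass 1: W {3,4,5,8,9}->{}; Y {4,5,6}->{}; Z {4,5,6,8}->{8}
pass 2: Z {8}->{}
pass 3: no change
Fixpoint after 3 passes: D(Z) = {}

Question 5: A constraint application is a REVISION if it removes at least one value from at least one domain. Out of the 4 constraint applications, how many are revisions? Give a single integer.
Answer: 3

Derivation:
Constraint 1 (W < Y) on D(W)={3,4,5,8,9} D(Y)={4,5,6}: W {3,4,5,8,9}->{3,4,5} => REVISION
Constraint 2 (Y + W = Z) on D(Y)={4,5,6} D(W)={3,4,5} D(Z)={4,5,6,8}: Y {4,5,6}->{4,5}; W {3,4,5}->{3,4}; Z {4,5,6,8}->{8} => REVISION
Constraint 3 (Y + W = Z) on D(Y)={4,5} D(W)={3,4} D(Z)={8}: no change => not a revision
Constraint 4 (Y < W) on D(Y)={4,5} D(W)={3,4}: Y {4,5}->{}; W {3,4}->{} => REVISION
Total revisions = 3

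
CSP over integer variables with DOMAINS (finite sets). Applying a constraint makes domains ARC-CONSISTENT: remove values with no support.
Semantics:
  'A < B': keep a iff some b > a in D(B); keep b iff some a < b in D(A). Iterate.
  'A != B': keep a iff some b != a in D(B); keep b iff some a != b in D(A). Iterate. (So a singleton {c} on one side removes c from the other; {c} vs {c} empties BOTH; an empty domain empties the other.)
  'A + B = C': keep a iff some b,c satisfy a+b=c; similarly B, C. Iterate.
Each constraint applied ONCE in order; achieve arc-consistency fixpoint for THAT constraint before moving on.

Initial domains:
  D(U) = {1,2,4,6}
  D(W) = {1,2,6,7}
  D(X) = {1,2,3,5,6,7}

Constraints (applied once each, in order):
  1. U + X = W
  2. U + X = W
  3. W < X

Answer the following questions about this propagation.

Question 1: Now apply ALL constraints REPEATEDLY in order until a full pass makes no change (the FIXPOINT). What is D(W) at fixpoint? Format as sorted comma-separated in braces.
Answer: {}

Derivation:
pass 0 (initial): D(W)={1,2,6,7}
pass 1: W {1,2,6,7}->{2}; X {1,2,3,5,6,7}->{3,5,6}
pass 2: U {1,2,4,6}->{}; W {2}->{}; X {3,5,6}->{}
pass 3: no change
Fixpoint after 3 passes: D(W) = {}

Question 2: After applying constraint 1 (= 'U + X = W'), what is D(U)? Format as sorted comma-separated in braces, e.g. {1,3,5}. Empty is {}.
Answer: {1,2,4,6}

Derivation:
Constraint 1 (U + X = W) on D(U)={1,2,4,6} D(X)={1,2,3,5,6,7} D(W)={1,2,6,7}: X {1,2,3,5,6,7}->{1,2,3,5,6}; W {1,2,6,7}->{2,6,7}
So after constraint 1: D(U) = {1,2,4,6}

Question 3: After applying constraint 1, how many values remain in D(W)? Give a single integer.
Constraint 1 (U + X = W) on D(U)={1,2,4,6} D(X)={1,2,3,5,6,7} D(W)={1,2,6,7}: X {1,2,3,5,6,7}->{1,2,3,5,6}; W {1,2,6,7}->{2,6,7}
So after constraint 1: D(W)={2,6,7}, size = 3

Answer: 3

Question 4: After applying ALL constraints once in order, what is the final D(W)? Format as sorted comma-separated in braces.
Constraint 1 (U + X = W) on D(U)={1,2,4,6} D(X)={1,2,3,5,6,7} D(W)={1,2,6,7}: X {1,2,3,5,6,7}->{1,2,3,5,6}; W {1,2,6,7}->{2,6,7}
Constraint 2 (U + X = W) on D(U)={1,2,4,6} D(X)={1,2,3,5,6} D(W)={2,6,7}: no change
Constraint 3 (W < X) on D(W)={2,6,7} D(X)={1,2,3,5,6}: W {2,6,7}->{2}; X {1,2,3,5,6}->{3,5,6}
So after all 3 constraints: D(W) = {2}

Answer: {2}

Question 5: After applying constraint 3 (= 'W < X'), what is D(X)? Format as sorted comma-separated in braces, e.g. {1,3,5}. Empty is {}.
Answer: {3,5,6}

Derivation:
Constraint 1 (U + X = W) on D(U)={1,2,4,6} D(X)={1,2,3,5,6,7} D(W)={1,2,6,7}: X {1,2,3,5,6,7}->{1,2,3,5,6}; W {1,2,6,7}->{2,6,7}
Constraint 2 (U + X = W) on D(U)={1,2,4,6} D(X)={1,2,3,5,6} D(W)={2,6,7}: no change
Constraint 3 (W < X) on D(W)={2,6,7} D(X)={1,2,3,5,6}: W {2,6,7}->{2}; X {1,2,3,5,6}->{3,5,6}
So after constraint 3: D(X) = {3,5,6}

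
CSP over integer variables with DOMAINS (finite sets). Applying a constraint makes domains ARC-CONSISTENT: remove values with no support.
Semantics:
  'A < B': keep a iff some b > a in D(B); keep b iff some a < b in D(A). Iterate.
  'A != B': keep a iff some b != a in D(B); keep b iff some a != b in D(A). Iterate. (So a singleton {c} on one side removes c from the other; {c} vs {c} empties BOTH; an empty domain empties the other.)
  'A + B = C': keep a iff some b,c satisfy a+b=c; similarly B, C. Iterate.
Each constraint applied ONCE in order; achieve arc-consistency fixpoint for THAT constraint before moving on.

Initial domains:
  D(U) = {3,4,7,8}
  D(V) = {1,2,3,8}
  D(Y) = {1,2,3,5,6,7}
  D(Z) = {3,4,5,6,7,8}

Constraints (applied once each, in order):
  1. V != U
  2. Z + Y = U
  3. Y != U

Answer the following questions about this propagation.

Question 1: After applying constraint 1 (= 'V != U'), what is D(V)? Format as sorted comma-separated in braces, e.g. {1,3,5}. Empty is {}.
Answer: {1,2,3,8}

Derivation:
Constraint 1 (V != U) on D(V)={1,2,3,8} D(U)={3,4,7,8}: no change
So after constraint 1: D(V) = {1,2,3,8}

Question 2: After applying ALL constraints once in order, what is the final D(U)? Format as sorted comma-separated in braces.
Answer: {4,7,8}

Derivation:
Constraint 1 (V != U) on D(V)={1,2,3,8} D(U)={3,4,7,8}: no change
Constraint 2 (Z + Y = U) on D(Z)={3,4,5,6,7,8} D(Y)={1,2,3,5,6,7} D(U)={3,4,7,8}: Z {3,4,5,6,7,8}->{3,4,5,6,7}; Y {1,2,3,5,6,7}->{1,2,3,5}; U {3,4,7,8}->{4,7,8}
Constraint 3 (Y != U) on D(Y)={1,2,3,5} D(U)={4,7,8}: no change
So after all 3 constraints: D(U) = {4,7,8}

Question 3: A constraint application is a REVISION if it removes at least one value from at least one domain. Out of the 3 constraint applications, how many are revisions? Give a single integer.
Constraint 1 (V != U) on D(V)={1,2,3,8} D(U)={3,4,7,8}: no change => not a revision
Constraint 2 (Z + Y = U) on D(Z)={3,4,5,6,7,8} D(Y)={1,2,3,5,6,7} D(U)={3,4,7,8}: Z {3,4,5,6,7,8}->{3,4,5,6,7}; Y {1,2,3,5,6,7}->{1,2,3,5}; U {3,4,7,8}->{4,7,8} => REVISION
Constraint 3 (Y != U) on D(Y)={1,2,3,5} D(U)={4,7,8}: no change => not a revision
Total revisions = 1

Answer: 1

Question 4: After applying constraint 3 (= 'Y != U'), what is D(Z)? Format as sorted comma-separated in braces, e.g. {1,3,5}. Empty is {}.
Answer: {3,4,5,6,7}

Derivation:
Constraint 1 (V != U) on D(V)={1,2,3,8} D(U)={3,4,7,8}: no change
Constraint 2 (Z + Y = U) on D(Z)={3,4,5,6,7,8} D(Y)={1,2,3,5,6,7} D(U)={3,4,7,8}: Z {3,4,5,6,7,8}->{3,4,5,6,7}; Y {1,2,3,5,6,7}->{1,2,3,5}; U {3,4,7,8}->{4,7,8}
Constraint 3 (Y != U) on D(Y)={1,2,3,5} D(U)={4,7,8}: no change
So after constraint 3: D(Z) = {3,4,5,6,7}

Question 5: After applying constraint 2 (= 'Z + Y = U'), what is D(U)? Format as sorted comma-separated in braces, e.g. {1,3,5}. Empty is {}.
Answer: {4,7,8}

Derivation:
Constraint 1 (V != U) on D(V)={1,2,3,8} D(U)={3,4,7,8}: no change
Constraint 2 (Z + Y = U) on D(Z)={3,4,5,6,7,8} D(Y)={1,2,3,5,6,7} D(U)={3,4,7,8}: Z {3,4,5,6,7,8}->{3,4,5,6,7}; Y {1,2,3,5,6,7}->{1,2,3,5}; U {3,4,7,8}->{4,7,8}
So after constraint 2: D(U) = {4,7,8}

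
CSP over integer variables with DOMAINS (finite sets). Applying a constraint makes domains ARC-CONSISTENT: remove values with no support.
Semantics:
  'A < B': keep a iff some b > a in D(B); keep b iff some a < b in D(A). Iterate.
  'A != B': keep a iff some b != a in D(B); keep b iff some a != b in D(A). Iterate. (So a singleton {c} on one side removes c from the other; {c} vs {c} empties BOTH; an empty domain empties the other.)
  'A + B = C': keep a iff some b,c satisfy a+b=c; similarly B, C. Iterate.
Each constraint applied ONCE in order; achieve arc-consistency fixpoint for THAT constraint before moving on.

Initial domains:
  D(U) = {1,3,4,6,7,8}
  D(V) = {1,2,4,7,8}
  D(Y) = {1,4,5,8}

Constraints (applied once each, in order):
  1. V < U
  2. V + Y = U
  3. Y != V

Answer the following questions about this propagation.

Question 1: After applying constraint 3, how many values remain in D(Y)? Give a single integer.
Constraint 1 (V < U) on D(V)={1,2,4,7,8} D(U)={1,3,4,6,7,8}: V {1,2,4,7,8}->{1,2,4,7}; U {1,3,4,6,7,8}->{3,4,6,7,8}
Constraint 2 (V + Y = U) on D(V)={1,2,4,7} D(Y)={1,4,5,8} D(U)={3,4,6,7,8}: Y {1,4,5,8}->{1,4,5}; U {3,4,6,7,8}->{3,6,7,8}
Constraint 3 (Y != V) on D(Y)={1,4,5} D(V)={1,2,4,7}: no change
So after constraint 3: D(Y)={1,4,5}, size = 3

Answer: 3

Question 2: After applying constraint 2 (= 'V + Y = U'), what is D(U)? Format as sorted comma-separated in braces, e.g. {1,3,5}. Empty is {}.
Constraint 1 (V < U) on D(V)={1,2,4,7,8} D(U)={1,3,4,6,7,8}: V {1,2,4,7,8}->{1,2,4,7}; U {1,3,4,6,7,8}->{3,4,6,7,8}
Constraint 2 (V + Y = U) on D(V)={1,2,4,7} D(Y)={1,4,5,8} D(U)={3,4,6,7,8}: Y {1,4,5,8}->{1,4,5}; U {3,4,6,7,8}->{3,6,7,8}
So after constraint 2: D(U) = {3,6,7,8}

Answer: {3,6,7,8}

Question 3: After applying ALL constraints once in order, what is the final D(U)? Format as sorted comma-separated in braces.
Answer: {3,6,7,8}

Derivation:
Constraint 1 (V < U) on D(V)={1,2,4,7,8} D(U)={1,3,4,6,7,8}: V {1,2,4,7,8}->{1,2,4,7}; U {1,3,4,6,7,8}->{3,4,6,7,8}
Constraint 2 (V + Y = U) on D(V)={1,2,4,7} D(Y)={1,4,5,8} D(U)={3,4,6,7,8}: Y {1,4,5,8}->{1,4,5}; U {3,4,6,7,8}->{3,6,7,8}
Constraint 3 (Y != V) on D(Y)={1,4,5} D(V)={1,2,4,7}: no change
So after all 3 constraints: D(U) = {3,6,7,8}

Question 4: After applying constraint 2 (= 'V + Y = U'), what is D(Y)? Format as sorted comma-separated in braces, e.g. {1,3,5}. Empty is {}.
Answer: {1,4,5}

Derivation:
Constraint 1 (V < U) on D(V)={1,2,4,7,8} D(U)={1,3,4,6,7,8}: V {1,2,4,7,8}->{1,2,4,7}; U {1,3,4,6,7,8}->{3,4,6,7,8}
Constraint 2 (V + Y = U) on D(V)={1,2,4,7} D(Y)={1,4,5,8} D(U)={3,4,6,7,8}: Y {1,4,5,8}->{1,4,5}; U {3,4,6,7,8}->{3,6,7,8}
So after constraint 2: D(Y) = {1,4,5}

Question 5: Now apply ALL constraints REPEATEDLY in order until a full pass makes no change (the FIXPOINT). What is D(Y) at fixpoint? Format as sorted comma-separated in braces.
Answer: {1,4,5}

Derivation:
pass 0 (initial): D(Y)={1,4,5,8}
pass 1: U {1,3,4,6,7,8}->{3,6,7,8}; V {1,2,4,7,8}->{1,2,4,7}; Y {1,4,5,8}->{1,4,5}
pass 2: no change
Fixpoint after 2 passes: D(Y) = {1,4,5}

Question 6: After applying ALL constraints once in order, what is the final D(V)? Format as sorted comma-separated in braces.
Constraint 1 (V < U) on D(V)={1,2,4,7,8} D(U)={1,3,4,6,7,8}: V {1,2,4,7,8}->{1,2,4,7}; U {1,3,4,6,7,8}->{3,4,6,7,8}
Constraint 2 (V + Y = U) on D(V)={1,2,4,7} D(Y)={1,4,5,8} D(U)={3,4,6,7,8}: Y {1,4,5,8}->{1,4,5}; U {3,4,6,7,8}->{3,6,7,8}
Constraint 3 (Y != V) on D(Y)={1,4,5} D(V)={1,2,4,7}: no change
So after all 3 constraints: D(V) = {1,2,4,7}

Answer: {1,2,4,7}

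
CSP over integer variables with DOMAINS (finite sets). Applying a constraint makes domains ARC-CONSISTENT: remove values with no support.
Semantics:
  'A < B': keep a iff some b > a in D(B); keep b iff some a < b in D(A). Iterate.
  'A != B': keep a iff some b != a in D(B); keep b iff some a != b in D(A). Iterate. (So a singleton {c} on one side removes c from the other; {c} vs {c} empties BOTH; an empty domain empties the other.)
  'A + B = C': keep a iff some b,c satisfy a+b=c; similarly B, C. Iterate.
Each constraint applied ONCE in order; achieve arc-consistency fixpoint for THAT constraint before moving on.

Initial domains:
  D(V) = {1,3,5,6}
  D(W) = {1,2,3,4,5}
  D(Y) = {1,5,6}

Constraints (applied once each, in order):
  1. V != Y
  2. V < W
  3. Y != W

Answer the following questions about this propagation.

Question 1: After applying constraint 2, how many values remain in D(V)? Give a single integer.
Answer: 2

Derivation:
Constraint 1 (V != Y) on D(V)={1,3,5,6} D(Y)={1,5,6}: no change
Constraint 2 (V < W) on D(V)={1,3,5,6} D(W)={1,2,3,4,5}: V {1,3,5,6}->{1,3}; W {1,2,3,4,5}->{2,3,4,5}
So after constraint 2: D(V)={1,3}, size = 2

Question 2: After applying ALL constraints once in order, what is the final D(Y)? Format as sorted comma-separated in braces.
Constraint 1 (V != Y) on D(V)={1,3,5,6} D(Y)={1,5,6}: no change
Constraint 2 (V < W) on D(V)={1,3,5,6} D(W)={1,2,3,4,5}: V {1,3,5,6}->{1,3}; W {1,2,3,4,5}->{2,3,4,5}
Constraint 3 (Y != W) on D(Y)={1,5,6} D(W)={2,3,4,5}: no change
So after all 3 constraints: D(Y) = {1,5,6}

Answer: {1,5,6}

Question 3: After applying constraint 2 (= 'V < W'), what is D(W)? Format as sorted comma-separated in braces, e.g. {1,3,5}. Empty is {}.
Constraint 1 (V != Y) on D(V)={1,3,5,6} D(Y)={1,5,6}: no change
Constraint 2 (V < W) on D(V)={1,3,5,6} D(W)={1,2,3,4,5}: V {1,3,5,6}->{1,3}; W {1,2,3,4,5}->{2,3,4,5}
So after constraint 2: D(W) = {2,3,4,5}

Answer: {2,3,4,5}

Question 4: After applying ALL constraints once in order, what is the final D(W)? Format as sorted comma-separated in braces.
Constraint 1 (V != Y) on D(V)={1,3,5,6} D(Y)={1,5,6}: no change
Constraint 2 (V < W) on D(V)={1,3,5,6} D(W)={1,2,3,4,5}: V {1,3,5,6}->{1,3}; W {1,2,3,4,5}->{2,3,4,5}
Constraint 3 (Y != W) on D(Y)={1,5,6} D(W)={2,3,4,5}: no change
So after all 3 constraints: D(W) = {2,3,4,5}

Answer: {2,3,4,5}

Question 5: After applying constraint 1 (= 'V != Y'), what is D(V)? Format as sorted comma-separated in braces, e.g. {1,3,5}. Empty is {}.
Constraint 1 (V != Y) on D(V)={1,3,5,6} D(Y)={1,5,6}: no change
So after constraint 1: D(V) = {1,3,5,6}

Answer: {1,3,5,6}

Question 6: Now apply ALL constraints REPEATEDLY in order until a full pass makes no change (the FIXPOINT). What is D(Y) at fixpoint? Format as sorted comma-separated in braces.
pass 0 (initial): D(Y)={1,5,6}
pass 1: V {1,3,5,6}->{1,3}; W {1,2,3,4,5}->{2,3,4,5}
pass 2: no change
Fixpoint after 2 passes: D(Y) = {1,5,6}

Answer: {1,5,6}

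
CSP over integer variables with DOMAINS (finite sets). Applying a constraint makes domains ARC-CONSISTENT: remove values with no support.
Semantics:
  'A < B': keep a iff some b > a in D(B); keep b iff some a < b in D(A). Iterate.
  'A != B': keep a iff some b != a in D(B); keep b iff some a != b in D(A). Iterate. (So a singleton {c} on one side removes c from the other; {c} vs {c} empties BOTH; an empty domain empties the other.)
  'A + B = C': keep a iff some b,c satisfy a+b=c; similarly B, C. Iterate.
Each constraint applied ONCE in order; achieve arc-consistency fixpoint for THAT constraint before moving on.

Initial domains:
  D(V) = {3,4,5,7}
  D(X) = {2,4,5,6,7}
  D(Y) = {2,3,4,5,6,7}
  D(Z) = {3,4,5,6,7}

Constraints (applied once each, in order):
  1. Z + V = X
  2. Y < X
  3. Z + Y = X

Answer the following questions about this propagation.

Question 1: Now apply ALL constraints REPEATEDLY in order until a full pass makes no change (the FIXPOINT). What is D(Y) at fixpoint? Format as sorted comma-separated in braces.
Answer: {2,3,4}

Derivation:
pass 0 (initial): D(Y)={2,3,4,5,6,7}
pass 1: V {3,4,5,7}->{3,4}; X {2,4,5,6,7}->{6,7}; Y {2,3,4,5,6,7}->{2,3,4}; Z {3,4,5,6,7}->{3,4}
pass 2: no change
Fixpoint after 2 passes: D(Y) = {2,3,4}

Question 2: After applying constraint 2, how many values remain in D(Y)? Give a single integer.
Answer: 5

Derivation:
Constraint 1 (Z + V = X) on D(Z)={3,4,5,6,7} D(V)={3,4,5,7} D(X)={2,4,5,6,7}: Z {3,4,5,6,7}->{3,4}; V {3,4,5,7}->{3,4}; X {2,4,5,6,7}->{6,7}
Constraint 2 (Y < X) on D(Y)={2,3,4,5,6,7} D(X)={6,7}: Y {2,3,4,5,6,7}->{2,3,4,5,6}
So after constraint 2: D(Y)={2,3,4,5,6}, size = 5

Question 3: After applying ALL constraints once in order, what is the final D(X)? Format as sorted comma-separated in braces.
Answer: {6,7}

Derivation:
Constraint 1 (Z + V = X) on D(Z)={3,4,5,6,7} D(V)={3,4,5,7} D(X)={2,4,5,6,7}: Z {3,4,5,6,7}->{3,4}; V {3,4,5,7}->{3,4}; X {2,4,5,6,7}->{6,7}
Constraint 2 (Y < X) on D(Y)={2,3,4,5,6,7} D(X)={6,7}: Y {2,3,4,5,6,7}->{2,3,4,5,6}
Constraint 3 (Z + Y = X) on D(Z)={3,4} D(Y)={2,3,4,5,6} D(X)={6,7}: Y {2,3,4,5,6}->{2,3,4}
So after all 3 constraints: D(X) = {6,7}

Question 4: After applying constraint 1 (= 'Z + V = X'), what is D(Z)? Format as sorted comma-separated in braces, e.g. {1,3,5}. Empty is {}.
Answer: {3,4}

Derivation:
Constraint 1 (Z + V = X) on D(Z)={3,4,5,6,7} D(V)={3,4,5,7} D(X)={2,4,5,6,7}: Z {3,4,5,6,7}->{3,4}; V {3,4,5,7}->{3,4}; X {2,4,5,6,7}->{6,7}
So after constraint 1: D(Z) = {3,4}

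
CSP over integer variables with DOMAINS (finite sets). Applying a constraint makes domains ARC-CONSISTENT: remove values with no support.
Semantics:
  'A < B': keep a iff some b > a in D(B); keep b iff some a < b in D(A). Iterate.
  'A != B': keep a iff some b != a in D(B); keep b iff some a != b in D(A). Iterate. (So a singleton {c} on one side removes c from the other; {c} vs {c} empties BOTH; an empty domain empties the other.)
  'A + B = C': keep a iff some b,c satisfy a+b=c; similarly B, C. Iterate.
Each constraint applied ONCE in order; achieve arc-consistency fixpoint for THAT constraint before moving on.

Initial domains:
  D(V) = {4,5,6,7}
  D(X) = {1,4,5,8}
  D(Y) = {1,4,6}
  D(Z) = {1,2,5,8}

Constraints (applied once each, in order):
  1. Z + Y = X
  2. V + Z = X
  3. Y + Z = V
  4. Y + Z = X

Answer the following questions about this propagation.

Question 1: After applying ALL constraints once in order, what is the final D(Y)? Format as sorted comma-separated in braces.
Constraint 1 (Z + Y = X) on D(Z)={1,2,5,8} D(Y)={1,4,6} D(X)={1,4,5,8}: Z {1,2,5,8}->{1,2}; Y {1,4,6}->{4,6}; X {1,4,5,8}->{5,8}
Constraint 2 (V + Z = X) on D(V)={4,5,6,7} D(Z)={1,2} D(X)={5,8}: V {4,5,6,7}->{4,6,7}
Constraint 3 (Y + Z = V) on D(Y)={4,6} D(Z)={1,2} D(V)={4,6,7}: V {4,6,7}->{6,7}
Constraint 4 (Y + Z = X) on D(Y)={4,6} D(Z)={1,2} D(X)={5,8}: no change
So after all 4 constraints: D(Y) = {4,6}

Answer: {4,6}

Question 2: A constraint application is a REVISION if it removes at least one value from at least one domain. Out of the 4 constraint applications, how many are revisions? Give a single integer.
Constraint 1 (Z + Y = X) on D(Z)={1,2,5,8} D(Y)={1,4,6} D(X)={1,4,5,8}: Z {1,2,5,8}->{1,2}; Y {1,4,6}->{4,6}; X {1,4,5,8}->{5,8} => REVISION
Constraint 2 (V + Z = X) on D(V)={4,5,6,7} D(Z)={1,2} D(X)={5,8}: V {4,5,6,7}->{4,6,7} => REVISION
Constraint 3 (Y + Z = V) on D(Y)={4,6} D(Z)={1,2} D(V)={4,6,7}: V {4,6,7}->{6,7} => REVISION
Constraint 4 (Y + Z = X) on D(Y)={4,6} D(Z)={1,2} D(X)={5,8}: no change => not a revision
Total revisions = 3

Answer: 3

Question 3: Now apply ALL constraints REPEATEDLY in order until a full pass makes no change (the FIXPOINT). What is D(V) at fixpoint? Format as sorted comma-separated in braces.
pass 0 (initial): D(V)={4,5,6,7}
pass 1: V {4,5,6,7}->{6,7}; X {1,4,5,8}->{5,8}; Y {1,4,6}->{4,6}; Z {1,2,5,8}->{1,2}
pass 2: X {5,8}->{8}; Y {4,6}->{6}; Z {1,2}->{2}
pass 3: V {6,7}->{}; X {8}->{}; Y {6}->{}; Z {2}->{}
pass 4: no change
Fixpoint after 4 passes: D(V) = {}

Answer: {}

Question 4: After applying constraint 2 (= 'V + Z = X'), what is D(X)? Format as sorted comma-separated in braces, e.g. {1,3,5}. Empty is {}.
Answer: {5,8}

Derivation:
Constraint 1 (Z + Y = X) on D(Z)={1,2,5,8} D(Y)={1,4,6} D(X)={1,4,5,8}: Z {1,2,5,8}->{1,2}; Y {1,4,6}->{4,6}; X {1,4,5,8}->{5,8}
Constraint 2 (V + Z = X) on D(V)={4,5,6,7} D(Z)={1,2} D(X)={5,8}: V {4,5,6,7}->{4,6,7}
So after constraint 2: D(X) = {5,8}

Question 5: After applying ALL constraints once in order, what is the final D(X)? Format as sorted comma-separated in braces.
Constraint 1 (Z + Y = X) on D(Z)={1,2,5,8} D(Y)={1,4,6} D(X)={1,4,5,8}: Z {1,2,5,8}->{1,2}; Y {1,4,6}->{4,6}; X {1,4,5,8}->{5,8}
Constraint 2 (V + Z = X) on D(V)={4,5,6,7} D(Z)={1,2} D(X)={5,8}: V {4,5,6,7}->{4,6,7}
Constraint 3 (Y + Z = V) on D(Y)={4,6} D(Z)={1,2} D(V)={4,6,7}: V {4,6,7}->{6,7}
Constraint 4 (Y + Z = X) on D(Y)={4,6} D(Z)={1,2} D(X)={5,8}: no change
So after all 4 constraints: D(X) = {5,8}

Answer: {5,8}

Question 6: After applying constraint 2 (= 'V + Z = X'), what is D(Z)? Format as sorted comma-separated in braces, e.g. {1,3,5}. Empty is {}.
Constraint 1 (Z + Y = X) on D(Z)={1,2,5,8} D(Y)={1,4,6} D(X)={1,4,5,8}: Z {1,2,5,8}->{1,2}; Y {1,4,6}->{4,6}; X {1,4,5,8}->{5,8}
Constraint 2 (V + Z = X) on D(V)={4,5,6,7} D(Z)={1,2} D(X)={5,8}: V {4,5,6,7}->{4,6,7}
So after constraint 2: D(Z) = {1,2}

Answer: {1,2}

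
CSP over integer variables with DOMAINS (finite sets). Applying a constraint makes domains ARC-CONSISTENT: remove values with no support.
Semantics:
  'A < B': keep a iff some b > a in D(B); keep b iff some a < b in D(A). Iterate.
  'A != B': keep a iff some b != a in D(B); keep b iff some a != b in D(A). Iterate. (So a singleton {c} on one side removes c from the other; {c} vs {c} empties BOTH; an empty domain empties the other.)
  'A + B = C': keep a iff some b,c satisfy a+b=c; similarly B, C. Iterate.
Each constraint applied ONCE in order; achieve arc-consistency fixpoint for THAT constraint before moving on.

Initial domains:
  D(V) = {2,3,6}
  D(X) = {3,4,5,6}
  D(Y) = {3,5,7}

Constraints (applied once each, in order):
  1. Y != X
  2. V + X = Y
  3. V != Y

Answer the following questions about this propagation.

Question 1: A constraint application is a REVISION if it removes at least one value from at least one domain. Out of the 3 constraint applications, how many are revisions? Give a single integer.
Answer: 1

Derivation:
Constraint 1 (Y != X) on D(Y)={3,5,7} D(X)={3,4,5,6}: no change => not a revision
Constraint 2 (V + X = Y) on D(V)={2,3,6} D(X)={3,4,5,6} D(Y)={3,5,7}: V {2,3,6}->{2,3}; X {3,4,5,6}->{3,4,5}; Y {3,5,7}->{5,7} => REVISION
Constraint 3 (V != Y) on D(V)={2,3} D(Y)={5,7}: no change => not a revision
Total revisions = 1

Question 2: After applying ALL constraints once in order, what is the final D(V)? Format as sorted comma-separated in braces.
Constraint 1 (Y != X) on D(Y)={3,5,7} D(X)={3,4,5,6}: no change
Constraint 2 (V + X = Y) on D(V)={2,3,6} D(X)={3,4,5,6} D(Y)={3,5,7}: V {2,3,6}->{2,3}; X {3,4,5,6}->{3,4,5}; Y {3,5,7}->{5,7}
Constraint 3 (V != Y) on D(V)={2,3} D(Y)={5,7}: no change
So after all 3 constraints: D(V) = {2,3}

Answer: {2,3}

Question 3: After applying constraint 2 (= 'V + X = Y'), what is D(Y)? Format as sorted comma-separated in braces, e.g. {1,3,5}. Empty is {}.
Constraint 1 (Y != X) on D(Y)={3,5,7} D(X)={3,4,5,6}: no change
Constraint 2 (V + X = Y) on D(V)={2,3,6} D(X)={3,4,5,6} D(Y)={3,5,7}: V {2,3,6}->{2,3}; X {3,4,5,6}->{3,4,5}; Y {3,5,7}->{5,7}
So after constraint 2: D(Y) = {5,7}

Answer: {5,7}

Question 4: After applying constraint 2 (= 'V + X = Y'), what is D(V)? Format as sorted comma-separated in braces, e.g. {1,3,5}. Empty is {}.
Answer: {2,3}

Derivation:
Constraint 1 (Y != X) on D(Y)={3,5,7} D(X)={3,4,5,6}: no change
Constraint 2 (V + X = Y) on D(V)={2,3,6} D(X)={3,4,5,6} D(Y)={3,5,7}: V {2,3,6}->{2,3}; X {3,4,5,6}->{3,4,5}; Y {3,5,7}->{5,7}
So after constraint 2: D(V) = {2,3}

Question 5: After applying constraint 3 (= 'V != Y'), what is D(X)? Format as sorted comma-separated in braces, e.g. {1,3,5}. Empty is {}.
Answer: {3,4,5}

Derivation:
Constraint 1 (Y != X) on D(Y)={3,5,7} D(X)={3,4,5,6}: no change
Constraint 2 (V + X = Y) on D(V)={2,3,6} D(X)={3,4,5,6} D(Y)={3,5,7}: V {2,3,6}->{2,3}; X {3,4,5,6}->{3,4,5}; Y {3,5,7}->{5,7}
Constraint 3 (V != Y) on D(V)={2,3} D(Y)={5,7}: no change
So after constraint 3: D(X) = {3,4,5}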